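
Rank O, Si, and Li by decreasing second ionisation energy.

Li, O, Si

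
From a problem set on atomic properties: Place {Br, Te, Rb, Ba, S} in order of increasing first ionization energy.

Rb < Ba < Te < S < Br

S is in period 3, group 16; Br is in period 4, group 17; Rb is in period 5, group 1; Te is in period 5, group 16; Ba is in period 6, group 2.
IE₁ increases left→right with effective nuclear charge and decreases top→bottom as the valence shell moves farther out.
These span different periods and groups, so the two trends combine.
Ba > Rb: the two effects oppose for this pair; the across-period effect wins (503 vs 403 kJ/mol).
Te > Ba: relative to Ba, both the across-period and down-group shifts push Te's first ionization energy up.
S > Te: S sits above Te in group 16, so the down-group effect alone puts S higher.
Br > S: the two effects oppose for this pair; the across-period effect wins (1140 vs 1000 kJ/mol).
Approximate values (kJ/mol): S 1000, Br 1140, Rb 403, Te 869, Ba 503.
So from lowest to highest: Rb < Ba < Te < S < Br.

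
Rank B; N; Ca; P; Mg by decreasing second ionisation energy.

N > B > P > Mg > Ca

Consider each +1 ion: B⁺ still has 2 valence electrons; N⁺ still has 4 valence electrons; Ca⁺ still has 1 valence electron; P⁺ still has 4 valence electrons; Mg⁺ still has 1 valence electron.
All are still removing valence electrons, so compare the +1 ions as you would atoms: IE_2 generally rises across a period (higher Z_eff) and falls down a group (larger shell), subject to the usual subshell exceptions.
Valence configurations: B⁺ [He]2s², N⁺ [He]2s²2p², Ca⁺ [Ar]4s¹, P⁺ [Ne]3s²3p², Mg⁺ [Ne]3s¹.
The numbers (kJ/mol): B 2427, N 2856, Ca 1145, P 1907, Mg 1451.
Hence IE_2: Ca < Mg < P < B < N.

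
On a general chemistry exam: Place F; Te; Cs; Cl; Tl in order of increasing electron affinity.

Tl < Cs < Te < F < Cl

F is in period 2, group 17; Cl is in period 3, group 17; Te is in period 5, group 16; Cs is in period 6, group 1; Tl is in period 6, group 13.
Electron affinity generally becomes more exothermic across a period toward the halogens and less exothermic down a group.
Neither a single period nor a single group — weigh both effects.
Cs > Tl: this pair runs against the simple trend — see the exception note.
Te > Cs: both effects reinforce here, so Te is clearly the higher of the two.
F > Te: relative to Te, both the across-period and down-group shifts push F's electron affinity up.
Cl > F: this pair runs against the simple trend — see the exception note.
Note the exception: Cs has a higher electron affinity than Tl, contrary to the simple trend — Tl's ns²np¹ configuration gives only a small electron affinity — the sparsely filled np subshell binds an added electron weakly.
Note the exception: Cl has a higher electron affinity than F, contrary to the simple trend — F's small 2p subshell makes the incoming electron feel strong e⁻–e⁻ repulsion, so Cl actually releases more energy on gaining an electron.
Tabulated electron affinity (kJ/mol): F 328, Cl 349, Te 190, Cs 46, Tl 19.
So from lowest to highest: Tl < Cs < Te < F < Cl.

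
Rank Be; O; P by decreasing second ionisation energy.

After 1 electron has been removed, what remains? Be⁺ still has 1 valence electron; O⁺ still has 5 valence electrons; P⁺ still has 4 valence electrons.
All are still removing valence electrons, so compare the +1 ions as you would atoms: IE_2 generally rises across a period (higher Z_eff) and falls down a group (larger shell), subject to the usual subshell exceptions.
Valence configurations: Be⁺ [He]2s¹, O⁺ [He]2s²2p³, P⁺ [Ne]3s²3p².
Tabulated IE_2 (kJ/mol): Be 1757, O 3388, P 1907.
Putting it together, IE_2: Be < P < O.

O, P, Be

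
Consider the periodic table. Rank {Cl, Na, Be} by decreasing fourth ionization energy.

Be > Na > Cl

Consider each +3 ion: Cl³⁺ still has 4 valence electrons; Na³⁺ is already 2 electrons into the core; Be³⁺ is already 1 electron into the core.
Pulling an electron out of a noble-gas core costs far more than removing a remaining valence electron, so Na and Be sit at the high end of IE_4.
Tabulated IE_4 (kJ/mol): Cl 5159, Na 9543, Be 21007.
Overall IE_4 order: Cl < Na < Be.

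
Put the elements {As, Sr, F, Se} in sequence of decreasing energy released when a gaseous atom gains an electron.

EA tends to increase across a period and decrease down a group, though the pattern is less regular than for IE or radius.
Here both period and group differ, so the two effects have to be weighed against each other.
As > Sr: relative to Sr, both the across-period and down-group shifts push As's electron affinity up.
Se > As: both are in period 4; the period trend gives Se the larger value.
F > Se: both effects reinforce here, so F is clearly the higher of the two.
Approximate values (kJ/mol): F 328, As 78, Se 195, Sr 5.
So from highest to lowest: F > Se > As > Sr.

F > Se > As > Sr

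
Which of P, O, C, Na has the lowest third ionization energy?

IE_3 is the cost of taking one more electron from the +2 cation: P²⁺ still has 3 valence electrons; O²⁺ still has 4 valence electrons; C²⁺ still has 2 valence electrons; Na²⁺ is already 1 electron into the core.
Core electrons are held far more tightly than valence electrons, so Na tops the IE_3 order.
Valence configurations: P²⁺ [Ne]3s²3p¹, O²⁺ [He]2s²2p², C²⁺ [He]2s².
Approximate IE_3 values (kJ/mol): P 2914, O 5300, C 4620, Na 6910.
Putting it together, IE_3: P < C < O < Na.

P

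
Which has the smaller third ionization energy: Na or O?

O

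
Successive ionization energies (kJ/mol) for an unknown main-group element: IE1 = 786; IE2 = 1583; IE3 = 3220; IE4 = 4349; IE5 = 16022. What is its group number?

Look for the largest jump between consecutive ionization energies: IE5/IE4 ≈ 3.7, far larger than any earlier ratio.
That jump marks the point where a core electron is being removed. So the atom has 4 valence electrons.
A main-group element with 4 valence electrons is in group 14.

Group 14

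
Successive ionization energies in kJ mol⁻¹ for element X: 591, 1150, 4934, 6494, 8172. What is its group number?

Look for the largest jump between consecutive ionization energies: IE3/IE2 ≈ 4.3, far larger than any earlier ratio.
That jump marks the point where a core electron is being removed. So the atom has 2 valence electrons.
A main-group element with 2 valence electrons is in group 2.

Group 2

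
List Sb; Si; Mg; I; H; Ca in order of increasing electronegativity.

H is in period 1, group 1; Mg is in period 3, group 2; Si is in period 3, group 14; Ca is in period 4, group 2; Sb is in period 5, group 15; I is in period 5, group 17.
Atoms toward the upper right of the periodic table pull bonding electrons most strongly.
Here both period and group differ, so the two effects have to be weighed against each other.
Mg > Ca: they share group 2; the group trend gives Mg the larger value.
Si > Mg: Si lies to the right of Mg in period 3, so the across-period effect alone puts Si higher.
Sb > Si: the two effects oppose for this pair; the across-period effect wins (2.05 vs 1.90).
H > Sb: period and group pull opposite ways; the down-group shift dominates (2.20 vs 2.05).
I > H: the two effects oppose for this pair; the across-period effect wins (2.66 vs 2.20).
Approximate values (Pauling): H 2.20, Mg 1.31, Si 1.90, Ca 1.00, Sb 2.05, I 2.66.
So from lowest to highest: Ca < Mg < Si < Sb < H < I.

Ca < Mg < Si < Sb < H < I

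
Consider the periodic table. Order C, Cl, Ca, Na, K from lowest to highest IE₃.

IE_3 is the cost of taking one more electron from the +2 cation: C²⁺ still has 2 valence electrons; Cl²⁺ still has 5 valence electrons; Ca²⁺ is the bare [Ar] core; Na²⁺ is already 1 electron into the core; K²⁺ is already 1 electron into the core.
Usually core removal costs more than valence removal, but here the competition is close: a tightly held n=2 valence electron can cost more to remove than an n=3 core electron, so the actual values have to decide it.
Valence configurations: C²⁺ [He]2s², Cl²⁺ [Ne]3s²3p³.
The numbers (kJ/mol): C 4620, Cl 3822, Ca 4912, Na 6910, K 4420.
Hence IE_3: Cl < K < C < Ca < Na.

Cl, K, C, Ca, Na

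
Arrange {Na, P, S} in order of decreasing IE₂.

After 1 electron has been removed, what remains? Na⁺ is the bare [Ne] core; P⁺ still has 4 valence electrons; S⁺ still has 5 valence electrons.
Pulling an electron out of a noble-gas core costs far more than removing a remaining valence electron, so Na sits at the high end of IE_2.
Valence configurations: P⁺ [Ne]3s²3p², S⁺ [Ne]3s²3p³.
Tabulated IE_2 (kJ/mol): Na 4562, P 1907, S 2252.
So the second ionization energies run P < S < Na.

Na > S > P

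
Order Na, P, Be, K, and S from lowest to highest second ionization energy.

After 1 electron has been removed, what remains? Na⁺ is the bare [Ne] core; P⁺ still has 4 valence electrons; Be⁺ still has 1 valence electron; K⁺ is the bare [Ar] core; S⁺ still has 5 valence electrons.
Pulling an electron out of a noble-gas core costs far more than removing a remaining valence electron, so K and Na sit at the high end of IE_2.
Valence configurations: P⁺ [Ne]3s²3p², Be⁺ [He]2s¹, S⁺ [Ne]3s²3p³.
Approximate IE_2 values (kJ/mol): Na 4562, P 1907, Be 1757, K 3052, S 2252.
Putting it together, IE_2: Be < P < S < K < Na.

Be < P < S < K < Na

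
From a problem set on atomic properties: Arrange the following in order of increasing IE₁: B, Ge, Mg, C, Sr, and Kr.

B is in period 2, group 13; C is in period 2, group 14; Mg is in period 3, group 2; Ge is in period 4, group 14; Kr is in period 4, group 18; Sr is in period 5, group 2.
Removing the outermost electron gets harder across a period and easier down a group.
Here both period and group differ, so the two effects have to be weighed against each other.
Mg > Sr: they share group 2; the group trend gives Mg the larger value.
Ge > Mg: period and group pull opposite ways; the across-period shift dominates (762 vs 738 kJ/mol).
B > Ge: period and group pull opposite ways; the down-group shift dominates (801 vs 762 kJ/mol).
C > B: both are in period 2; the period trend gives C the larger value.
Kr > C: the two effects oppose for this pair; the across-period effect wins (1351 vs 1086 kJ/mol).
Tabulated first ionization energy (kJ/mol): B 801, C 1086, Mg 738, Ge 762, Kr 1351, Sr 550.
So from lowest to highest: Sr < Mg < Ge < B < C < Kr.

Sr < Mg < Ge < B < C < Kr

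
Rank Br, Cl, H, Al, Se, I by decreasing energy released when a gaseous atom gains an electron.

Cl, Br, I, Se, H, Al

H is in period 1, group 1; Al is in period 3, group 13; Cl is in period 3, group 17; Se is in period 4, group 16; Br is in period 4, group 17; I is in period 5, group 17.
Adding an electron releases more energy for atoms nearer the top right (short of the noble gases).
Here both period and group differ, so the two effects have to be weighed against each other.
H > Al: period and group pull opposite ways; the down-group shift dominates (73 vs 42 kJ/mol).
Se > H: period and group pull opposite ways; the across-period shift dominates (195 vs 73 kJ/mol).
I > Se: the two effects oppose for this pair; the across-period effect wins (295 vs 195 kJ/mol).
Br > I: Br sits above I in group 17, so the down-group effect alone puts Br higher.
Cl > Br: they share group 17; the group trend gives Cl the larger value.
For reference (kJ/mol): H 73, Al 42, Cl 349, Se 195, Br 325, I 295.
So from highest to lowest: Cl > Br > I > Se > H > Al.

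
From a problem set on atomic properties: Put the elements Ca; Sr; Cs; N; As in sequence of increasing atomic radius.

N is in period 2, group 15; Ca is in period 4, group 2; As is in period 4, group 15; Sr is in period 5, group 2; Cs is in period 6, group 1.
Radius decreases left→right (rising Z_eff, same n) and increases top→bottom (higher n).
Neither a single period nor a single group — weigh both effects.
As > N: As sits below N in group 15, so the down-group effect alone puts As larger.
Ca > As: Ca lies to the left of As in period 4, so the across-period effect alone puts Ca larger.
Sr > Ca: they share group 2; the group trend gives Sr the larger value.
Cs > Sr: both effects reinforce here, so Cs is clearly the larger of the two.
For reference (pm): N 71, Ca 171, As 121, Sr 185, Cs 232.
So from smallest to largest: N < As < Ca < Sr < Cs.

N < As < Ca < Sr < Cs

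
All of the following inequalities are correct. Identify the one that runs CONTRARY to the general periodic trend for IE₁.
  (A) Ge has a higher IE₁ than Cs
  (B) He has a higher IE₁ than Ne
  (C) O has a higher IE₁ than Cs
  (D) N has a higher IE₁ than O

(D)

The general trend: IE₁ increases across a period and decreases down a group.
(A) Ge (period 4, group 14) vs Cs (period 6, group 1): the stated order agrees with the simple trend.
(B) He (period 1, group 18) vs Ne (period 2, group 18): the stated order agrees with the simple trend.
(C) O (period 2, group 16) vs Cs (period 6, group 1): the stated order agrees with the simple trend.
(D) N (period 2, group 15) vs O (period 2, group 16): the stated order contradicts the simple trend.
The exception is (D): pairing an electron in O's 2p⁴ costs repulsion energy, so O ionizes more easily than half-filled N (2p³).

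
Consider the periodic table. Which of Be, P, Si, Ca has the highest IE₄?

IE_4 is the cost of taking one more electron from the +3 cation: Be³⁺ is already 1 electron into the core; P³⁺ still has 2 valence electrons; Si³⁺ still has 1 valence electron; Ca³⁺ is already 1 electron into the core.
Breaking into a closed-shell core is much more expensive than removing a leftover valence electron — Ca and Be have the largest IE_4 here.
Valence configurations: P³⁺ [Ne]3s², Si³⁺ [Ne]3s¹.
The numbers (kJ/mol): Be 21007, P 4964, Si 4356, Ca 6491.
Putting it together, IE_4: Si < P < Ca < Be.

Be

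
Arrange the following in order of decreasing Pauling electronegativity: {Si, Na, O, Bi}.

O, Bi, Si, Na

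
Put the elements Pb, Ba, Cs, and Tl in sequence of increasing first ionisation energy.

Cs, Ba, Tl, Pb

Cs is in period 6, group 1; Ba is in period 6, group 2; Tl is in period 6, group 13; Pb is in period 6, group 14.
IE₁ increases left→right with effective nuclear charge and decreases top→bottom as the valence shell moves farther out.
All lie in period 6, so first ionization energy increases left to right.
So from lowest to highest: Cs < Ba < Tl < Pb.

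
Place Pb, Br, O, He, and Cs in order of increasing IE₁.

He is in period 1, group 18; O is in period 2, group 16; Br is in period 4, group 17; Cs is in period 6, group 1; Pb is in period 6, group 14.
Across a period the outer electron is held more tightly (higher IE₁); down a group it sits in a higher shell, more shielded, and comes off more easily.
Here both period and group differ, so the two effects have to be weighed against each other.
Pb > Cs: Pb lies to the right of Cs in period 6, so the across-period effect alone puts Pb higher.
Br > Pb: both effects reinforce here, so Br is clearly the higher of the two.
O > Br: period and group pull opposite ways; the down-group shift dominates (1314 vs 1140 kJ/mol).
He > O: relative to O, both the across-period and down-group shifts push He's first ionization energy up.
Approximate values (kJ/mol): He 2372, O 1314, Br 1140, Cs 376, Pb 716.
So from lowest to highest: Cs < Pb < Br < O < He.

Cs < Pb < Br < O < He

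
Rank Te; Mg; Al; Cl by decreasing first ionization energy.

Cl, Te, Mg, Al

Mg is in period 3, group 2; Al is in period 3, group 13; Cl is in period 3, group 17; Te is in period 5, group 16.
IE₁ increases left→right with effective nuclear charge and decreases top→bottom as the valence shell moves farther out.
Neither a single period nor a single group — weigh both effects.
Mg > Al: this pair runs against the simple trend — see the exception note.
Te > Mg: the two effects oppose for this pair; the across-period effect wins (869 vs 738 kJ/mol).
Cl > Te: relative to Te, both the across-period and down-group shifts push Cl's first ionization energy up.
Note the exception: Mg has a higher first ionization energy than Al, contrary to the simple trend — Al's single 3p electron is easier to remove than one from Mg's filled 3s².
Tabulated first ionization energy (kJ/mol): Mg 738, Al 578, Cl 1251, Te 869.
So from highest to lowest: Cl > Te > Mg > Al.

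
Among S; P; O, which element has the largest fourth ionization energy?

IE_4 is the cost of taking one more electron from the +3 cation: S³⁺ still has 3 valence electrons; P³⁺ still has 2 valence electrons; O³⁺ still has 3 valence electrons.
All are still removing valence electrons, so compare the +3 ions as you would atoms: IE_4 generally rises across a period (higher Z_eff) and falls down a group (larger shell), subject to the usual subshell exceptions.
Valence configurations: S³⁺ [Ne]3s²3p¹, P³⁺ [Ne]3s², O³⁺ [He]2s²2p¹.
S³⁺ loses a lone 3p electron whereas P³⁺ must break into a filled 3s² pair, so IE_4(P) > IE_4(S) even though S has the higher nuclear charge.
The numbers (kJ/mol): S 4556, P 4964, O 7469.
Overall IE_4 order: S < P < O.

O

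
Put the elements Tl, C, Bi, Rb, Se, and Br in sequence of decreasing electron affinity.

Br > Se > C > Bi > Rb > Tl

C is in period 2, group 14; Se is in period 4, group 16; Br is in period 4, group 17; Rb is in period 5, group 1; Tl is in period 6, group 13; Bi is in period 6, group 15.
Electron affinity generally becomes more exothermic across a period toward the halogens and less exothermic down a group.
Here both period and group differ, so the two effects have to be weighed against each other.
Rb > Tl: the two effects oppose for this pair; the down-group effect wins (47 vs 19 kJ/mol).
Bi > Rb: the two effects oppose for this pair; the across-period effect wins (91 vs 47 kJ/mol).
C > Bi: period and group pull opposite ways; the down-group shift dominates (122 vs 91 kJ/mol).
Se > C: the two effects oppose for this pair; the across-period effect wins (195 vs 122 kJ/mol).
Br > Se: Br lies to the right of Se in period 4, so the across-period effect alone puts Br higher.
For reference (kJ/mol): C 122, Se 195, Br 325, Rb 47, Tl 19, Bi 91.
So from highest to lowest: Br > Se > C > Bi > Rb > Tl.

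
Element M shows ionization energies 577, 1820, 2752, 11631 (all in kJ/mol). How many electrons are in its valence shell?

3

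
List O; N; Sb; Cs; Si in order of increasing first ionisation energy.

N is in period 2, group 15; O is in period 2, group 16; Si is in period 3, group 14; Sb is in period 5, group 15; Cs is in period 6, group 1.
First ionization energy rises across a period (greater Z_eff holds electrons more tightly) and falls down a group (valence electrons are farther from the nucleus).
These span different periods and groups, so the two trends combine.
Si > Cs: both effects reinforce here, so Si is clearly the higher of the two.
Sb > Si: the two effects oppose for this pair; the across-period effect wins (831 vs 786 kJ/mol).
O > Sb: relative to Sb, both the across-period and down-group shifts push O's first ionization energy up.
N > O: this pair runs against the simple trend — see the exception note.
Note the exception: N has a higher first ionization energy than O, contrary to the simple trend — pairing an electron in O's 2p⁴ costs repulsion energy, so O ionizes more easily than half-filled N (2p³).
Approximate values (kJ/mol): N 1402, O 1314, Si 786, Sb 831, Cs 376.
So from lowest to highest: Cs < Si < Sb < O < N.

Cs < Si < Sb < O < N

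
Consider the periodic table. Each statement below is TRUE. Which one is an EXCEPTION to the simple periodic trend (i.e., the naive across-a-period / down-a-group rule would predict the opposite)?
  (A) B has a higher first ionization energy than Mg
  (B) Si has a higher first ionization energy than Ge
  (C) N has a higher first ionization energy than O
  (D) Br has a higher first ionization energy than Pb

(C)

The general trend: first ionization energy increases across a period and decreases down a group.
(A) B (period 2, group 13) vs Mg (period 3, group 2): the stated order agrees with the simple trend.
(B) Si (period 3, group 14) vs Ge (period 4, group 14): the stated order agrees with the simple trend.
(C) N (period 2, group 15) vs O (period 2, group 16): the stated order contradicts the simple trend.
(D) Br (period 4, group 17) vs Pb (period 6, group 14): the stated order agrees with the simple trend.
The exception is (C): pairing an electron in O's 2p⁴ costs repulsion energy, so O ionizes more easily than half-filled N (2p³).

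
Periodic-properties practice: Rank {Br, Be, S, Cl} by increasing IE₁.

Be < S < Br < Cl

Be is in period 2, group 2; S is in period 3, group 16; Cl is in period 3, group 17; Br is in period 4, group 17.
First ionization energy rises across a period (greater Z_eff holds electrons more tightly) and falls down a group (valence electrons are farther from the nucleus).
Here both period and group differ, so the two effects have to be weighed against each other.
S > Be: the two effects oppose for this pair; the across-period effect wins (1000 vs 900 kJ/mol).
Br > S: period and group pull opposite ways; the across-period shift dominates (1140 vs 1000 kJ/mol).
Cl > Br: they share group 17; the group trend gives Cl the larger value.
Tabulated first ionization energy (kJ/mol): Be 900, S 1000, Cl 1251, Br 1140.
So from lowest to highest: Be < S < Br < Cl.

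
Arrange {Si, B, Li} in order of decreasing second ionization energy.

Li, B, Si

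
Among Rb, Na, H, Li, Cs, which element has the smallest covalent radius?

H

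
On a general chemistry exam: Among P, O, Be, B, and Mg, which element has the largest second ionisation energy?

O

IE_2 is the cost of taking one more electron from the +1 cation: P⁺ still has 4 valence electrons; O⁺ still has 5 valence electrons; Be⁺ still has 1 valence electron; B⁺ still has 2 valence electrons; Mg⁺ still has 1 valence electron.
All are still removing valence electrons, so compare the +1 ions as you would atoms: IE_2 generally rises across a period (higher Z_eff) and falls down a group (larger shell), subject to the usual subshell exceptions.
Valence configurations: P⁺ [Ne]3s²3p², O⁺ [He]2s²2p³, Be⁺ [He]2s¹, B⁺ [He]2s², Mg⁺ [Ne]3s¹.
The numbers (kJ/mol): P 1907, O 3388, Be 1757, B 2427, Mg 1451.
Putting it together, IE_2: Mg < Be < P < B < O.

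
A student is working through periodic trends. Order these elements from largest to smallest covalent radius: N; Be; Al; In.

In, Al, Be, N

Be is in period 2, group 2; N is in period 2, group 15; Al is in period 3, group 13; In is in period 5, group 13.
Moving right in a period, electrons are added to the same shell under a stronger nuclear pull, so atoms get smaller; moving down, a new shell is opened and atoms get larger.
Neither a single period nor a single group — weigh both effects.
Be > N: Be lies to the left of N in period 2, so the across-period effect alone puts Be larger.
Al > Be: the two effects oppose for this pair; the down-group effect wins (126 vs 102 pm).
In > Al: In sits below Al in group 13, so the down-group effect alone puts In larger.
Approximate values (pm): Be 102, N 71, Al 126, In 142.
So from largest to smallest: In > Al > Be > N.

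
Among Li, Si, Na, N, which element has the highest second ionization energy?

Li

IE_2 is the cost of taking one more electron from the +1 cation: Li⁺ is the bare [He] core; Si⁺ still has 3 valence electrons; Na⁺ is the bare [Ne] core; N⁺ still has 4 valence electrons.
Pulling an electron out of a noble-gas core costs far more than removing a remaining valence electron, so Na and Li sit at the high end of IE_2.
Valence configurations: Si⁺ [Ne]3s²3p¹, N⁺ [He]2s²2p².
The numbers (kJ/mol): Li 7298, Si 1577, Na 4562, N 2856.
Putting it together, IE_2: Si < N < Na < Li.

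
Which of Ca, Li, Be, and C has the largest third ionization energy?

Be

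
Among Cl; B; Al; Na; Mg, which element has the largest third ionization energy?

After 2 electrons have been removed, what remains? Cl²⁺ still has 5 valence electrons; B²⁺ still has 1 valence electron; Al²⁺ still has 1 valence electron; Na²⁺ is already 1 electron into the core; Mg²⁺ is the bare [Ne] core.
Core electrons are held far more tightly than valence electrons, so Na and Mg top the IE_3 order.
Valence configurations: Cl²⁺ [Ne]3s²3p³, B²⁺ [He]2s¹, Al²⁺ [Ne]3s¹.
Approximate IE_3 values (kJ/mol): Cl 3822, B 3660, Al 2745, Na 6910, Mg 7733.
Hence IE_3: Al < B < Cl < Na < Mg.

Mg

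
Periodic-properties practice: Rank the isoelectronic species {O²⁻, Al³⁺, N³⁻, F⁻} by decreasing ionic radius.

N³⁻ > O²⁻ > F⁻ > Al³⁺

All of these have 10 electrons, so size is governed by nuclear charge alone: the more protons, the stronger the pull on the same electron cloud, and the smaller the ion.
Nuclear charges: Al³⁺ (Z=13), F⁻ (Z=9), O²⁻ (Z=8), N³⁻ (Z=7).
Largest to smallest: N³⁻ > O²⁻ > F⁻ > Al³⁺.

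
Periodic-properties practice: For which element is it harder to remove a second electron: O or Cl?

After 1 electron has been removed, what remains? O⁺ still has 5 valence electrons; Cl⁺ still has 6 valence electrons.
All are still removing valence electrons, so compare the +1 ions as you would atoms: IE_2 generally rises across a period (higher Z_eff) and falls down a group (larger shell), subject to the usual subshell exceptions.
Valence configurations: O⁺ [He]2s²2p³, Cl⁺ [Ne]3s²3p⁴.
The numbers (kJ/mol): O 3388, Cl 2298.
Hence IE_2: Cl < O.

O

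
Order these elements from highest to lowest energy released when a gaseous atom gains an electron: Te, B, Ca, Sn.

Te, Sn, B, Ca

B is in period 2, group 13; Ca is in period 4, group 2; Sn is in period 5, group 14; Te is in period 5, group 16.
Adding an electron releases more energy for atoms nearer the top right (short of the noble gases).
Here both period and group differ, so the two effects have to be weighed against each other.
B > Ca: relative to Ca, both the across-period and down-group shifts push B's electron affinity up.
Sn > B: period and group pull opposite ways; the across-period shift dominates (107 vs 27 kJ/mol).
Te > Sn: both are in period 5; the period trend gives Te the larger value.
Approximate values (kJ/mol): B 27, Ca 2, Sn 107, Te 190.
So from highest to lowest: Te > Sn > B > Ca.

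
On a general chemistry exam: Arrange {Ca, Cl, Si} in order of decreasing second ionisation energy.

Consider each +1 ion: Ca⁺ still has 1 valence electron; Cl⁺ still has 6 valence electrons; Si⁺ still has 3 valence electrons.
All are still removing valence electrons, so compare the +1 ions as you would atoms: IE_2 generally rises across a period (higher Z_eff) and falls down a group (larger shell), subject to the usual subshell exceptions.
Valence configurations: Ca⁺ [Ar]4s¹, Cl⁺ [Ne]3s²3p⁴, Si⁺ [Ne]3s²3p¹.
Tabulated IE_2 (kJ/mol): Ca 1145, Cl 2298, Si 1577.
So the second ionization energies run Ca < Si < Cl.

Cl > Si > Ca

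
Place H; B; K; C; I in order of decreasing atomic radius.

H is in period 1, group 1; B is in period 2, group 13; C is in period 2, group 14; K is in period 4, group 1; I is in period 5, group 17.
Atomic radius shrinks across a period as nuclear charge pulls the same shell inward, and grows down a group as new shells are added.
Neither a single period nor a single group — weigh both effects.
C > H: period and group pull opposite ways; the down-group shift dominates (75 vs 32 pm).
B > C: B lies to the left of C in period 2, so the across-period effect alone puts B larger.
I > B: period and group pull opposite ways; the down-group shift dominates (133 vs 85 pm).
K > I: period and group pull opposite ways; the across-period shift dominates (196 vs 133 pm).
Tabulated atomic radius (pm): H 32, B 85, C 75, K 196, I 133.
So from largest to smallest: K > I > B > C > H.

K > I > B > C > H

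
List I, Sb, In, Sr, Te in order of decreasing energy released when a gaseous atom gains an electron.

I > Te > Sb > In > Sr

Sr is in period 5, group 2; In is in period 5, group 13; Sb is in period 5, group 15; Te is in period 5, group 16; I is in period 5, group 17.
EA tends to increase across a period and decrease down a group, though the pattern is less regular than for IE or radius.
All lie in period 5, so electron affinity increases left to right.
So from highest to lowest: I > Te > Sb > In > Sr.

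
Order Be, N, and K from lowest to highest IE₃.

Consider each +2 ion: Be²⁺ is the bare [He] core; N²⁺ still has 3 valence electrons; K²⁺ is already 1 electron into the core.
Usually core removal costs more than valence removal, but here the competition is close: a tightly held n=2 valence electron can cost more to remove than an n=3 core electron, so the actual values have to decide it.
The numbers (kJ/mol): Be 14849, N 4578, K 4420.
Putting it together, IE_3: K < N < Be.

K < N < Be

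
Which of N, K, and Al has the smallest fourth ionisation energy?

K

The fourth ionization energy removes an electron from the +3 ion. For each element: N³⁺ still has 2 valence electrons; K³⁺ is already 2 electrons into the core; Al³⁺ is the bare [Ne] core.
Usually core removal costs more than valence removal, but here the competition is close: a tightly held n=2 valence electron can cost more to remove than an n=3 core electron, so the actual values have to decide it.
The numbers (kJ/mol): N 7475, K 5877, Al 11577.
Overall IE_4 order: K < N < Al.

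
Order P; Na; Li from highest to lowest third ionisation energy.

After 2 electrons have been removed, what remains? P²⁺ still has 3 valence electrons; Na²⁺ is already 1 electron into the core; Li²⁺ is already 1 electron into the core.
Core electrons are held far more tightly than valence electrons, so Na and Li top the IE_3 order.
The numbers (kJ/mol): P 2914, Na 6910, Li 11815.
Putting it together, IE_3: P < Na < Li.

Li > Na > P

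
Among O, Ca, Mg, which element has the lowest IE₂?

IE_2 is the cost of taking one more electron from the +1 cation: O⁺ still has 5 valence electrons; Ca⁺ still has 1 valence electron; Mg⁺ still has 1 valence electron.
All are still removing valence electrons, so compare the +1 ions as you would atoms: IE_2 generally rises across a period (higher Z_eff) and falls down a group (larger shell), subject to the usual subshell exceptions.
Valence configurations: O⁺ [He]2s²2p³, Ca⁺ [Ar]4s¹, Mg⁺ [Ne]3s¹.
Approximate IE_2 values (kJ/mol): O 3388, Ca 1145, Mg 1451.
So the second ionization energies run Ca < Mg < O.

Ca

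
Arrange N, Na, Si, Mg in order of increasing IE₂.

Consider each +1 ion: N⁺ still has 4 valence electrons; Na⁺ is the bare [Ne] core; Si⁺ still has 3 valence electrons; Mg⁺ still has 1 valence electron.
Pulling an electron out of a noble-gas core costs far more than removing a remaining valence electron, so Na sits at the high end of IE_2.
Valence configurations: N⁺ [He]2s²2p², Si⁺ [Ne]3s²3p¹, Mg⁺ [Ne]3s¹.
Tabulated IE_2 (kJ/mol): N 2856, Na 4562, Si 1577, Mg 1451.
Hence IE_2: Mg < Si < N < Na.

Mg, Si, N, Na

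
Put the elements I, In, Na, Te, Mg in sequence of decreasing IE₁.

I, Te, Mg, In, Na

Na is in period 3, group 1; Mg is in period 3, group 2; In is in period 5, group 13; Te is in period 5, group 16; I is in period 5, group 17.
Across a period the outer electron is held more tightly (higher IE₁); down a group it sits in a higher shell, more shielded, and comes off more easily.
These span different periods and groups, so the two trends combine.
In > Na: the two effects oppose for this pair; the across-period effect wins (558 vs 496 kJ/mol).
Mg > In: the two effects oppose for this pair; the down-group effect wins (738 vs 558 kJ/mol).
Te > Mg: the two effects oppose for this pair; the across-period effect wins (869 vs 738 kJ/mol).
I > Te: both are in period 5; the period trend gives I the larger value.
For reference (kJ/mol): Na 496, Mg 738, In 558, Te 869, I 1008.
So from highest to lowest: I > Te > Mg > In > Na.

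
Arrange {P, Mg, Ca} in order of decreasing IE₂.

P > Mg > Ca

Consider each +1 ion: P⁺ still has 4 valence electrons; Mg⁺ still has 1 valence electron; Ca⁺ still has 1 valence electron.
All are still removing valence electrons, so compare the +1 ions as you would atoms: IE_2 generally rises across a period (higher Z_eff) and falls down a group (larger shell), subject to the usual subshell exceptions.
Valence configurations: P⁺ [Ne]3s²3p², Mg⁺ [Ne]3s¹, Ca⁺ [Ar]4s¹.
The numbers (kJ/mol): P 1907, Mg 1451, Ca 1145.
Overall IE_2 order: Ca < Mg < P.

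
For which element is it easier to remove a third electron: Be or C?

Consider each +2 ion: Be²⁺ is the bare [He] core; C²⁺ still has 2 valence electrons.
Core electrons are held far more tightly than valence electrons, so Be tops the IE_3 order.
Approximate IE_3 values (kJ/mol): Be 14849, C 4620.
So the third ionization energies run C < Be.

C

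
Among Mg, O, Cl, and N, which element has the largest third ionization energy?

Mg

Consider each +2 ion: Mg²⁺ is the bare [Ne] core; O²⁺ still has 4 valence electrons; Cl²⁺ still has 5 valence electrons; N²⁺ still has 3 valence electrons.
Core electrons are held far more tightly than valence electrons, so Mg tops the IE_3 order.
Valence configurations: O²⁺ [He]2s²2p², Cl²⁺ [Ne]3s²3p³, N²⁺ [He]2s²2p¹.
Approximate IE_3 values (kJ/mol): Mg 7733, O 5300, Cl 3822, N 4578.
Overall IE_3 order: Cl < N < O < Mg.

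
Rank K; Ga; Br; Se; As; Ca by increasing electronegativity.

K < Ca < Ga < As < Se < Br

K is in period 4, group 1; Ca is in period 4, group 2; Ga is in period 4, group 13; As is in period 4, group 15; Se is in period 4, group 16; Br is in period 4, group 17.
Smaller atoms with higher effective nuclear charge are more electronegative.
All lie in period 4, so electronegativity increases left to right.
So from lowest to highest: K < Ca < Ga < As < Se < Br.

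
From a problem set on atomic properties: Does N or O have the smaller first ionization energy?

IE₁ increases left→right with effective nuclear charge and decreases top→bottom as the valence shell moves farther out.
All lie in period 2; the across-period trend (first ionization energy increases left to right) applies, with the exception below.
Note the exception: N has a higher first ionization energy than O, contrary to the simple trend — pairing an electron in O's 2p⁴ costs repulsion energy, so O ionizes more easily than half-filled N (2p³).
Tabulated first ionization energy (kJ/mol): N 1402, O 1314.
So O has the smaller first ionization energy (O < N).

O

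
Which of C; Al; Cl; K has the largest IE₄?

Al

IE_4 is the cost of taking one more electron from the +3 cation: C³⁺ still has 1 valence electron; Al³⁺ is the bare [Ne] core; Cl³⁺ still has 4 valence electrons; K³⁺ is already 2 electrons into the core.
Usually core removal costs more than valence removal, but here the competition is close: a tightly held n=2 valence electron can cost more to remove than an n=3 core electron, so the actual values have to decide it.
Valence configurations: C³⁺ [He]2s¹, Cl³⁺ [Ne]3s²3p².
Approximate IE_4 values (kJ/mol): C 6223, Al 11577, Cl 5159, K 5877.
Overall IE_4 order: Cl < K < C < Al.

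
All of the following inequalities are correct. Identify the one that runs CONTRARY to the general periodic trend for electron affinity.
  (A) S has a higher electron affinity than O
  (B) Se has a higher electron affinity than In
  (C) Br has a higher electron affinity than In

(A)

The general trend: electron affinity increases across a period and decreases down a group.
(A) S (period 3, group 16) vs O (period 2, group 16): the stated order contradicts the simple trend.
(B) Se (period 4, group 16) vs In (period 5, group 13): the stated order agrees with the simple trend.
(C) Br (period 4, group 17) vs In (period 5, group 13): the stated order agrees with the simple trend.
The exception is (A): the compact 2p subshell of O repels the added electron more than S's larger 3p does.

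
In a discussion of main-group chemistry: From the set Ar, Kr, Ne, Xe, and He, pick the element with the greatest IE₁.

He is in period 1, group 18; Ne is in period 2, group 18; Ar is in period 3, group 18; Kr is in period 4, group 18; Xe is in period 5, group 18.
Across a period the outer electron is held more tightly (higher IE₁); down a group it sits in a higher shell, more shielded, and comes off more easily.
All are in group 18, so first ionization energy increases up the group.
The greatest IE₁ among these belongs to He.

He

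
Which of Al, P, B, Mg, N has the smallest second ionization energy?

Mg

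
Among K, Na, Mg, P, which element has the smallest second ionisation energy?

Mg

IE_2 is the cost of taking one more electron from the +1 cation: K⁺ is the bare [Ar] core; Na⁺ is the bare [Ne] core; Mg⁺ still has 1 valence electron; P⁺ still has 4 valence electrons.
Core electrons are held far more tightly than valence electrons, so K and Na top the IE_2 order.
Valence configurations: Mg⁺ [Ne]3s¹, P⁺ [Ne]3s²3p².
Approximate IE_2 values (kJ/mol): K 3052, Na 4562, Mg 1451, P 1907.
So the second ionization energies run Mg < P < K < Na.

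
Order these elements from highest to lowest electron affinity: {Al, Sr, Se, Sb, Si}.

Se > Si > Sb > Al > Sr

EA tends to increase across a period and decrease down a group, though the pattern is less regular than for IE or radius.
Here both period and group differ, so the two effects have to be weighed against each other.
Al > Sr: relative to Sr, both the across-period and down-group shifts push Al's electron affinity up.
Sb > Al: the two effects oppose for this pair; the across-period effect wins (103 vs 42 kJ/mol).
Si > Sb: period and group pull opposite ways; the down-group shift dominates (134 vs 103 kJ/mol).
Se > Si: the two effects oppose for this pair; the across-period effect wins (195 vs 134 kJ/mol).
For reference (kJ/mol): Al 42, Si 134, Se 195, Sr 5, Sb 103.
So from highest to lowest: Se > Si > Sb > Al > Sr.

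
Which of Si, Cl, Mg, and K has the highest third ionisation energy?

Mg

IE_3 is the cost of taking one more electron from the +2 cation: Si²⁺ still has 2 valence electrons; Cl²⁺ still has 5 valence electrons; Mg²⁺ is the bare [Ne] core; K²⁺ is already 1 electron into the core.
Core electrons are held far more tightly than valence electrons, so K and Mg top the IE_3 order.
Valence configurations: Si²⁺ [Ne]3s², Cl²⁺ [Ne]3s²3p³.
Tabulated IE_3 (kJ/mol): Si 3232, Cl 3822, Mg 7733, K 4420.
Hence IE_3: Si < Cl < K < Mg.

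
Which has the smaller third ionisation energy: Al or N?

Al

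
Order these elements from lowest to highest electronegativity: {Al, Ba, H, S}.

Ba < Al < H < S

H is in period 1, group 1; Al is in period 3, group 13; S is in period 3, group 16; Ba is in period 6, group 2.
EN rises left→right (higher Z_eff, smaller atoms) and falls top→bottom (larger, more shielded atoms).
Neither a single period nor a single group — weigh both effects.
Al > Ba: relative to Ba, both the across-period and down-group shifts push Al's electronegativity up.
H > Al: the two effects oppose for this pair; the down-group effect wins (2.20 vs 1.61).
S > H: period and group pull opposite ways; the across-period shift dominates (2.58 vs 2.20).
Tabulated electronegativity (Pauling): H 2.20, Al 1.61, S 2.58, Ba 0.89.
So from lowest to highest: Ba < Al < H < S.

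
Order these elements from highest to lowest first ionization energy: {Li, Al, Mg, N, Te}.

Li is in period 2, group 1; N is in period 2, group 15; Mg is in period 3, group 2; Al is in period 3, group 13; Te is in period 5, group 16.
Across a period the outer electron is held more tightly (higher IE₁); down a group it sits in a higher shell, more shielded, and comes off more easily.
Neither a single period nor a single group — weigh both effects.
Al > Li: the two effects oppose for this pair; the across-period effect wins (578 vs 520 kJ/mol).
Mg > Al: this pair runs against the simple trend — see the exception note.
Te > Mg: the two effects oppose for this pair; the across-period effect wins (869 vs 738 kJ/mol).
N > Te: the two effects oppose for this pair; the down-group effect wins (1402 vs 869 kJ/mol).
Note the exception: Mg has a higher first ionization energy than Al, contrary to the simple trend — Al's single 3p electron is easier to remove than one from Mg's filled 3s².
Approximate values (kJ/mol): Li 520, N 1402, Mg 738, Al 578, Te 869.
So from highest to lowest: N > Te > Mg > Al > Li.

N > Te > Mg > Al > Li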